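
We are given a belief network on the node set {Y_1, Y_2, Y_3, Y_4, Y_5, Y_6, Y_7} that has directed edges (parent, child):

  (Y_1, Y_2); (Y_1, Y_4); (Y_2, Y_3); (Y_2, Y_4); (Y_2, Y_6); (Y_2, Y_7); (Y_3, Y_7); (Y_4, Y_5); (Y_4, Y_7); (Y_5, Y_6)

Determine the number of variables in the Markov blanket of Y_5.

Y_5's parents: Y_4.
Children of Y_5: Y_6.
Co-parents of Y_5 (other parents of its children):
  Y_6 also has parent Y_2.
MB(Y_5) = {Y_2, Y_4, Y_6}, which has 3 nodes.

3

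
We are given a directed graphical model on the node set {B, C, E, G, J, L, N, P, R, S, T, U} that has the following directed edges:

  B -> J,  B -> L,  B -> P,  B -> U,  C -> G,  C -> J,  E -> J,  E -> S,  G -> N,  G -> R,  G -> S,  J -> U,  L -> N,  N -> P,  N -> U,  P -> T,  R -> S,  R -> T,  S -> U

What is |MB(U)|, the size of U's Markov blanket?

4

U's children: none.
Parents of U: B, J, N, S.
U has no children, so there are no co-parents.
MB(U) = {B, J, N, S}, which has 4 nodes.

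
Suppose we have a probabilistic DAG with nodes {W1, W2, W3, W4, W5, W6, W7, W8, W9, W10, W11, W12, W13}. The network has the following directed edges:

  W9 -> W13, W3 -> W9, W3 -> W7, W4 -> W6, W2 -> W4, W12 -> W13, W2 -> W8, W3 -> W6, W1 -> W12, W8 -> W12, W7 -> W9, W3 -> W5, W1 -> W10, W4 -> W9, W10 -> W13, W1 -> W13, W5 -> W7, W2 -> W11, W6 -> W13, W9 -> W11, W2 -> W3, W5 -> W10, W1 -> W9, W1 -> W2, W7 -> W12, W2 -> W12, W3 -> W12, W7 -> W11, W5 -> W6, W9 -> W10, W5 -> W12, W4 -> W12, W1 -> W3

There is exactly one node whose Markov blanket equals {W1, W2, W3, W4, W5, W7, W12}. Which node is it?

W8

The target node must have every member of {W1, W2, W3, W4, W5, W7, W12} as a parent, child, or co-parent, and no others.
Parents of W8: W2; children: W12; co-parents: W1, W2, W3, W4, W5, W7.
These exactly cover the given set, so the node is W8.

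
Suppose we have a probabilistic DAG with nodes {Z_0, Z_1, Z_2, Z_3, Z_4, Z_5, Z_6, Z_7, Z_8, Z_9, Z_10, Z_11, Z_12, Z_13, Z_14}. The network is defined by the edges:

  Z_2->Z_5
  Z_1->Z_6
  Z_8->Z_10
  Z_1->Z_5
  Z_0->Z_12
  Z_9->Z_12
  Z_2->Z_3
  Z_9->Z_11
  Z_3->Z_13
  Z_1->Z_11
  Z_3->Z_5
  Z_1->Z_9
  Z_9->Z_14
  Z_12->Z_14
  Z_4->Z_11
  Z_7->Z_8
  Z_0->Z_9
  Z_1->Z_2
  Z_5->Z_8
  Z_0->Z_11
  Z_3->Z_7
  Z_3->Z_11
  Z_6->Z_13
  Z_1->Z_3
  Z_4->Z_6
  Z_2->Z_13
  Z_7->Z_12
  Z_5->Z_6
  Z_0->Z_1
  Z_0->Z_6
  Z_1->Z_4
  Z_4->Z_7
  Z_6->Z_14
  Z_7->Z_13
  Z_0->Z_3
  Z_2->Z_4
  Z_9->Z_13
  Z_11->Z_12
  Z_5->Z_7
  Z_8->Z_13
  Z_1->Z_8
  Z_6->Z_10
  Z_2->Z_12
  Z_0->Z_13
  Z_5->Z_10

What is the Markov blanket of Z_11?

Z_11's parents: Z_0, Z_1, Z_3, Z_4, Z_9.
Children of Z_11: Z_12.
Co-parents of Z_11 (other parents of its children):
  parents(Z_12) \ {Z_11} = {Z_0, Z_2, Z_7, Z_9}.
Union: {Z_0, Z_1, Z_3, Z_4, Z_9} ∪ {Z_12} ∪ {Z_0, Z_2, Z_7, Z_9} = {Z_0, Z_1, Z_2, Z_3, Z_4, Z_7, Z_9, Z_12}.

{Z_0, Z_1, Z_2, Z_3, Z_4, Z_7, Z_9, Z_12}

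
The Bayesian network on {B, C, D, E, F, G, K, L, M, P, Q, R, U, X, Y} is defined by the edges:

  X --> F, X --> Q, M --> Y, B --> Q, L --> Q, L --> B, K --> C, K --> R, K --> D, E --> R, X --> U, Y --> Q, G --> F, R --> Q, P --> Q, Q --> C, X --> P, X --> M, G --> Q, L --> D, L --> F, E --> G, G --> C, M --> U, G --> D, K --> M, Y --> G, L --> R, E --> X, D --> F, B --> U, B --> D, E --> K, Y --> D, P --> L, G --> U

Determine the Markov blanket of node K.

K's children: C, D, M, R.
Pa(K) = {E}.
Co-parents of K (other parents of its children):
  M's other parent is X.
  R's other parents are E, L.
  C's other parents are G, Q.
  D's other parents are B, G, L, Y.
So the Markov blanket of K is {B, C, D, E, G, L, M, Q, R, X, Y}.

{B, C, D, E, G, L, M, Q, R, X, Y}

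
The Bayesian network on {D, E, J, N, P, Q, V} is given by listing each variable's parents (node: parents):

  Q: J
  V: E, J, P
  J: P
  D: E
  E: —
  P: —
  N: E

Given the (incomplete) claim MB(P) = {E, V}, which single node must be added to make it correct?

P has no parents.
Children of P: J, V.
Other parents of P's children:
  J: —
  V: E, J
MB(P) = {E, J, V}.
Comparing with the claimed set, J is missing.

J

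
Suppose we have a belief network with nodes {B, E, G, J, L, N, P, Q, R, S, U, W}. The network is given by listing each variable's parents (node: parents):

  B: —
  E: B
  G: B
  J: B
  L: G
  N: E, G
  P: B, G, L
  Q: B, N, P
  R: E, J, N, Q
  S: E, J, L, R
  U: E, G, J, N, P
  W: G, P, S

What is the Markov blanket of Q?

Parents of Q: B, N, P.
Children of Q: R.
For each child, the remaining parents (spouses of Q):
  parents(R) \ {Q} = {E, J, N}.
Taking the union gives {B, E, J, N, P, R}.

{B, E, J, N, P, R}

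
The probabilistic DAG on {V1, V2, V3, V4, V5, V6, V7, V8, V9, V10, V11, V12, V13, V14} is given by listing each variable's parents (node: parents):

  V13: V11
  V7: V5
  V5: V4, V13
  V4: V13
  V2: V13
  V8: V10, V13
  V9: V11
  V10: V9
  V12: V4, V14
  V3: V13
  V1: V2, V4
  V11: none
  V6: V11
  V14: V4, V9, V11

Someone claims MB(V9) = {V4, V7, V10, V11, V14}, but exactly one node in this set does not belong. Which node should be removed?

Ch(V9) = {V10, V14}.
Pa(V9) = {V11}.
Co-parents of V9 (other parents of its children):
  V10 has no other parent.
  parents(V14) \ {V9} = {V4, V11}.
MB(V9) = {V4, V10, V11, V14}.
V7 is neither a parent, child, nor co-parent of V9, so it does not belong.

V7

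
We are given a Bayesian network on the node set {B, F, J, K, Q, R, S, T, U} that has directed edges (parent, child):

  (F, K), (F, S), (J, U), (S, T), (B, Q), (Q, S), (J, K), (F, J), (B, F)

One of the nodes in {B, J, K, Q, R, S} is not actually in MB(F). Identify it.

R

By definition, MB(F) is built from F's parents, F's children, and the co-parents of F.
F has parent B.
Children of F: J, K, S.
Co-parents of F (other parents of its children):
  J has no other parent.
  K's other parent is J.
  parents(S) \ {F} = {Q}.
MB(F) = {B, J, K, Q, S}.
R is neither a parent, child, nor co-parent of F, so it does not belong.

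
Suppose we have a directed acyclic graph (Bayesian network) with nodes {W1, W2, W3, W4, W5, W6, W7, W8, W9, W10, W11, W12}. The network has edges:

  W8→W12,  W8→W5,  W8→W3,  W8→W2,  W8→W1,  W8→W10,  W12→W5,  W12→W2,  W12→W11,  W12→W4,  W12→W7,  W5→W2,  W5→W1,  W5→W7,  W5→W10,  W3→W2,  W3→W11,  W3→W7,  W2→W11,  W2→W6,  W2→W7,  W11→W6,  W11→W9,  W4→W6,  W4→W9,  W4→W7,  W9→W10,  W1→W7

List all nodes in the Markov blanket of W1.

{W2, W3, W4, W5, W7, W8, W12}

A node's Markov blanket = Pa ∪ Ch ∪ (parents of Ch other than the node itself).
W1's parents: W5, W8.
Ch(W1) = {W7}.
Parents of each child, excluding W1:
  W7's other parents are W2, W3, W4, W5, W12.
Taking the union gives {W2, W3, W4, W5, W7, W8, W12}.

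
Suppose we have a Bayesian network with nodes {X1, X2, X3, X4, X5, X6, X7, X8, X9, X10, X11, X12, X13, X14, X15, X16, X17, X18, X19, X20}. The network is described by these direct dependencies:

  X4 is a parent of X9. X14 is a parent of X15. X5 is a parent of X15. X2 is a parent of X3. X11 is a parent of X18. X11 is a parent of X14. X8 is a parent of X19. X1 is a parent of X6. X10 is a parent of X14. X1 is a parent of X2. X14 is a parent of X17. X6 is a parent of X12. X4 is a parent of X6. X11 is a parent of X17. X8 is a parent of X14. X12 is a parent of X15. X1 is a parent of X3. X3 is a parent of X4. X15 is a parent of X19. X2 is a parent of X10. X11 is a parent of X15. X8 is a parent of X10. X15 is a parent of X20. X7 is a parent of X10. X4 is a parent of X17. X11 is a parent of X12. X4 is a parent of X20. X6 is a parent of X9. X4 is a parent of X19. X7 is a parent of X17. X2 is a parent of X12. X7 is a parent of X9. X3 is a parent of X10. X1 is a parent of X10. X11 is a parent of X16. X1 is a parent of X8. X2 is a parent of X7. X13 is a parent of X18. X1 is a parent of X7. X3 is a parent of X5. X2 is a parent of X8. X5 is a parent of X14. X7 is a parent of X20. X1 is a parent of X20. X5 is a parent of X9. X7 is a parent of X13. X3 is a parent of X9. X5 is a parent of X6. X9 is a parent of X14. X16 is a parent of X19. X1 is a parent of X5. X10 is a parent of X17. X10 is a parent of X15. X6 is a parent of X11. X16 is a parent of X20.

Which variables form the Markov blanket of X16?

{X1, X4, X7, X8, X11, X15, X19, X20}

X16's children: X19, X20.
X16 has parent X11.
Other parents of X16's children:
  X19: X4, X8, X15
  X20: X1, X4, X7, X15
Taking the union gives {X1, X4, X7, X8, X11, X15, X19, X20}.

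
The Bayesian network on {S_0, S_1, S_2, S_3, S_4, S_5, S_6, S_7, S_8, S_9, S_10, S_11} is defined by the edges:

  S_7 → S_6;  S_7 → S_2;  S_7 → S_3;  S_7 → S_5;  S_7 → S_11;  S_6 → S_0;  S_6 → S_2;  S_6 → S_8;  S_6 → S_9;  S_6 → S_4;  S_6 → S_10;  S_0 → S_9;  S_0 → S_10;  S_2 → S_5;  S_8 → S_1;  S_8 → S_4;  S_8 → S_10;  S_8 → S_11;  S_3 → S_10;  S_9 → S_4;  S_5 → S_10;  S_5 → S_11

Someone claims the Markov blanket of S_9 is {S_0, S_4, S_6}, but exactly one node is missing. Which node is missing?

Pa(S_9) = {S_0, S_6}.
Children of S_9: S_4.
Parents of each child, excluding S_9:
  S_4's other parents are S_6, S_8.
MB(S_9) = {S_0, S_4, S_6, S_8}.
Comparing with the claimed set, S_8 is missing.

S_8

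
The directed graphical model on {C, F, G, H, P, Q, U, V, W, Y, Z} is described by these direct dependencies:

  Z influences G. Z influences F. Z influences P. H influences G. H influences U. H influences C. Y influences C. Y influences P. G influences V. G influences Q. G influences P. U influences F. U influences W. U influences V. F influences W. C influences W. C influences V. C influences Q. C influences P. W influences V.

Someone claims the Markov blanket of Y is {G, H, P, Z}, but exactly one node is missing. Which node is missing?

C

Recall MB(v) = parents ∪ children ∪ spouses, where spouses are the other parents of v's children.
Y's parents: none.
Y has children C, P.
Parents of each child, excluding Y:
  C: H
  P: C, G, Z
MB(Y) = {C, G, H, P, Z}.
Comparing with the claimed set, C is missing.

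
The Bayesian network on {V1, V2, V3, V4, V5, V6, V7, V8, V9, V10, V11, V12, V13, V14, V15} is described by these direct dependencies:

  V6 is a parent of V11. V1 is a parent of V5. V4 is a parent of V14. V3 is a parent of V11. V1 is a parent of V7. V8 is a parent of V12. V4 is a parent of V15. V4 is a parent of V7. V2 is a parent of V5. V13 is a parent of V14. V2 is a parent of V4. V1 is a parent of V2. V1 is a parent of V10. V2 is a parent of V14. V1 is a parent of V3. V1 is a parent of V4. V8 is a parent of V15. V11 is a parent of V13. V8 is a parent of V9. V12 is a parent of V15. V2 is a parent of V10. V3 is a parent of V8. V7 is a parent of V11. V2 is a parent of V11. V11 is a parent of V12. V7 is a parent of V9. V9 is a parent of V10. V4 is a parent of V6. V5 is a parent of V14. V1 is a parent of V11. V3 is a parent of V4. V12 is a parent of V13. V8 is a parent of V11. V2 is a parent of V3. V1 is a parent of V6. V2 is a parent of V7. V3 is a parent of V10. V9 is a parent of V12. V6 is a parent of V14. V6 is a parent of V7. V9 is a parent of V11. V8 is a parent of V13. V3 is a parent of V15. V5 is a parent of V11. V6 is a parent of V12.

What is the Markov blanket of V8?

{V1, V2, V3, V4, V5, V6, V7, V9, V11, V12, V13, V15}

Children of V8: V9, V11, V12, V13, V15.
V8 has parent V3.
For each child, the remaining parents (spouses of V8):
  parents(V9) \ {V8} = {V7}.
  parents(V11) \ {V8} = {V1, V2, V3, V5, V6, V7, V9}.
  V12 also has parents V6, V9, V11.
  V13's other parents are V11, V12.
  V15's other parents are V3, V4, V12.
MB(V8) = {V1, V2, V3, V4, V5, V6, V7, V9, V11, V12, V13, V15}.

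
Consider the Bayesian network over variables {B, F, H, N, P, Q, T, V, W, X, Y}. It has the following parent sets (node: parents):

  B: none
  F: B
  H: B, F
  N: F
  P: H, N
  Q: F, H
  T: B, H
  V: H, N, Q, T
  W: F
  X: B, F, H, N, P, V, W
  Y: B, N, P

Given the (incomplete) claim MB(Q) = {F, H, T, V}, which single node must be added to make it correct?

Ch(Q) = {V}.
Q has parents F, H.
Other parents of Q's children:
  V also has parents H, N, T.
MB(Q) = {F, H, N, T, V}.
Comparing with the claimed set, N is missing.

N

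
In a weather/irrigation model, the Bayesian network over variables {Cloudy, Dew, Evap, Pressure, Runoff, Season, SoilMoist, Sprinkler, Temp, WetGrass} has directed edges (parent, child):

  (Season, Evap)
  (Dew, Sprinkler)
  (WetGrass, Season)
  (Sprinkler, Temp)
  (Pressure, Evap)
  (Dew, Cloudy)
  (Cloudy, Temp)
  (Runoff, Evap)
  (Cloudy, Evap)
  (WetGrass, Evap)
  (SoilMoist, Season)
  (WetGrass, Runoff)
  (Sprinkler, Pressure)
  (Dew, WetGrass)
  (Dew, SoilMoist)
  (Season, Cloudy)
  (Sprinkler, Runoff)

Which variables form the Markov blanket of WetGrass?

The Markov blanket of a node is its parents, its children, and the other parents of its children.
WetGrass has parent Dew.
Children of WetGrass: Evap, Runoff, Season.
Parents of each child, excluding WetGrass:
  Runoff also has parent Sprinkler.
  parents(Season) \ {WetGrass} = {SoilMoist}.
  Evap's other parents are Cloudy, Pressure, Runoff, Season.
MB(WetGrass) = {Cloudy, Dew, Evap, Pressure, Runoff, Season, SoilMoist, Sprinkler}.

{Cloudy, Dew, Evap, Pressure, Runoff, Season, SoilMoist, Sprinkler}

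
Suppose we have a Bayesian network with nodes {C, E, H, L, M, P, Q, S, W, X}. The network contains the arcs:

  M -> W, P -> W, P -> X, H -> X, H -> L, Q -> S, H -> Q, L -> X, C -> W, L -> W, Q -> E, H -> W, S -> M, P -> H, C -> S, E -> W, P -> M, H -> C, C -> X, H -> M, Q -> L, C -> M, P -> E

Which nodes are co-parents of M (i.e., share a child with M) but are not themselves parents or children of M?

Children of M: W.
  parents(W) \ {M} = {C, E, H, L, P}.
Excluding nodes already adjacent to M (C, H, P, S, W), the co-parent-only contribution is {E, L}.

{E, L}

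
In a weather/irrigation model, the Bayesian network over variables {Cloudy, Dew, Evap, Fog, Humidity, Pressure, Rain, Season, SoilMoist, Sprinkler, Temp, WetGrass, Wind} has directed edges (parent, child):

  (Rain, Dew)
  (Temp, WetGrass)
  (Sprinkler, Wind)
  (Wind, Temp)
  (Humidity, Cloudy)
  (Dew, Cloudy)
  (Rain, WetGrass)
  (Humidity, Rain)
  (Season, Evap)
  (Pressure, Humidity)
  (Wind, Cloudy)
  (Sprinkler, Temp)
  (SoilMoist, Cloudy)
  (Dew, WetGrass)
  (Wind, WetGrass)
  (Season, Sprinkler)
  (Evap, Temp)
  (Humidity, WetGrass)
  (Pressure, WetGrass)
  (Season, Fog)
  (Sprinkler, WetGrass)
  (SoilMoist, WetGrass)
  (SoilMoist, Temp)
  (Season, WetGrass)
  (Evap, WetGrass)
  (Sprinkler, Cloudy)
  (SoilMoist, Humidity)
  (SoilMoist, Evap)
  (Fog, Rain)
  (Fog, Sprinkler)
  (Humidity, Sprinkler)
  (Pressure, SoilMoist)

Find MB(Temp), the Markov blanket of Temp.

Children of Temp: WetGrass.
Temp's parents: Evap, SoilMoist, Sprinkler, Wind.
Co-parents of Temp (other parents of its children):
  WetGrass: Dew, Evap, Humidity, Pressure, Rain, Season, SoilMoist, Sprinkler, Wind
So the Markov blanket of Temp is {Dew, Evap, Humidity, Pressure, Rain, Season, SoilMoist, Sprinkler, WetGrass, Wind}.

{Dew, Evap, Humidity, Pressure, Rain, Season, SoilMoist, Sprinkler, WetGrass, Wind}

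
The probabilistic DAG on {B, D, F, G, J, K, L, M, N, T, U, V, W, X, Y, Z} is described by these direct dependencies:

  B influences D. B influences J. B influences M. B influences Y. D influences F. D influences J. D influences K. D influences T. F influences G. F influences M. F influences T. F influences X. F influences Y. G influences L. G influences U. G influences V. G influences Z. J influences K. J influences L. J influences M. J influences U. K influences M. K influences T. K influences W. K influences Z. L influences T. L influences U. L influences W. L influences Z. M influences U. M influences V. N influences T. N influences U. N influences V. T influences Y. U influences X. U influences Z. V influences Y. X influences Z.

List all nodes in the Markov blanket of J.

By definition, MB(J) is built from J's parents, J's children, and the co-parents of J.
J has parents B, D.
J's children: K, L, M, U.
For each child, the remaining parents (spouses of J):
  K: D
  L: G
  M: B, F, K
  U: G, L, M, N
Union: {B, D} ∪ {K, L, M, U} ∪ {B, D, F, G, K, L, M, N} = {B, D, F, G, K, L, M, N, U}.

{B, D, F, G, K, L, M, N, U}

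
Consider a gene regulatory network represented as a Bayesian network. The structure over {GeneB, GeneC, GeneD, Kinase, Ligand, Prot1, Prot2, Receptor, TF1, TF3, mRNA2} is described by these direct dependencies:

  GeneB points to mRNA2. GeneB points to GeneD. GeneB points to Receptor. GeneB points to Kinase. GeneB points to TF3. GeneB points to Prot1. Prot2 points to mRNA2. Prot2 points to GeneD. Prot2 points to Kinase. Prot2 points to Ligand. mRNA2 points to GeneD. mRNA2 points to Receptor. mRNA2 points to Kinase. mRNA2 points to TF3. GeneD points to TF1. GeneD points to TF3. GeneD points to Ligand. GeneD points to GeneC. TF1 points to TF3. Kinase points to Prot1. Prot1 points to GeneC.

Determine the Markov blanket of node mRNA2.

{GeneB, GeneD, Kinase, Prot2, Receptor, TF1, TF3}

mRNA2 has children GeneD, Kinase, Receptor, TF3.
mRNA2's parents: GeneB, Prot2.
Co-parents of mRNA2 (other parents of its children):
  GeneD's other parents are GeneB, Prot2.
  Receptor also has parent GeneB.
  Kinase also has parents GeneB, Prot2.
  TF3 also has parents GeneB, GeneD, TF1.
Union: {GeneB, Prot2} ∪ {GeneD, Kinase, Receptor, TF3} ∪ {GeneB, GeneD, Prot2, TF1} = {GeneB, GeneD, Kinase, Prot2, Receptor, TF1, TF3}.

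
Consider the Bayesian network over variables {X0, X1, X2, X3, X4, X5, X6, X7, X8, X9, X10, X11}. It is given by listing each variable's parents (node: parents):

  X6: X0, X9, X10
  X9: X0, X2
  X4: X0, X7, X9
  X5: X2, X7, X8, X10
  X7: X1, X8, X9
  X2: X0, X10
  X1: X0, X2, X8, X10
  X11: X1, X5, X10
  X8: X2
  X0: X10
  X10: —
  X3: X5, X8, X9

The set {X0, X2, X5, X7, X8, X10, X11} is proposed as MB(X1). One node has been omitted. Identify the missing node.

X9

X1 has parents X0, X2, X8, X10.
X1 has children X7, X11.
Co-parents of X1 (other parents of its children):
  X7: X8, X9
  X11: X5, X10
MB(X1) = {X0, X2, X5, X7, X8, X9, X10, X11}.
Comparing with the claimed set, X9 is missing.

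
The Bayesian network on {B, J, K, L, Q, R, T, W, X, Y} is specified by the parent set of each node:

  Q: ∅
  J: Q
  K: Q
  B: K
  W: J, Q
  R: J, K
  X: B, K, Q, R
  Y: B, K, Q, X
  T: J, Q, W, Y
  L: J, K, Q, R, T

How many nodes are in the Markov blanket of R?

7

A node's Markov blanket = Pa ∪ Ch ∪ (parents of Ch other than the node itself).
Ch(R) = {L, X}.
Pa(R) = {J, K}.
Co-parents of R (other parents of its children):
  X also has parents B, K, Q.
  parents(L) \ {R} = {J, K, Q, T}.
MB(R) = {B, J, K, L, Q, T, X}, which has 7 nodes.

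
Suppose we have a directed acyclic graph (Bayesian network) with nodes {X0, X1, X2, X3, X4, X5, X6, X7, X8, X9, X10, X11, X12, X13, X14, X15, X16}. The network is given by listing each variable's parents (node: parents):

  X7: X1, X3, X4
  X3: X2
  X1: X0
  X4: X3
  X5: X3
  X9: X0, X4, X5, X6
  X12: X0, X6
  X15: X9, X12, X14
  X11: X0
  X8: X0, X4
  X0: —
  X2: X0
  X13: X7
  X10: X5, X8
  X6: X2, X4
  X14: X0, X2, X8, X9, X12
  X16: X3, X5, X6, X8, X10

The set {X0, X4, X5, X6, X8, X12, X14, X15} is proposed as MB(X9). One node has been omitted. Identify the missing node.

X9 has children X14, X15.
Parents of X9: X0, X4, X5, X6.
Parents of each child, excluding X9:
  parents(X14) \ {X9} = {X0, X2, X8, X12}.
  X15's other parents are X12, X14.
MB(X9) = {X0, X2, X4, X5, X6, X8, X12, X14, X15}.
Comparing with the claimed set, X2 is missing.

X2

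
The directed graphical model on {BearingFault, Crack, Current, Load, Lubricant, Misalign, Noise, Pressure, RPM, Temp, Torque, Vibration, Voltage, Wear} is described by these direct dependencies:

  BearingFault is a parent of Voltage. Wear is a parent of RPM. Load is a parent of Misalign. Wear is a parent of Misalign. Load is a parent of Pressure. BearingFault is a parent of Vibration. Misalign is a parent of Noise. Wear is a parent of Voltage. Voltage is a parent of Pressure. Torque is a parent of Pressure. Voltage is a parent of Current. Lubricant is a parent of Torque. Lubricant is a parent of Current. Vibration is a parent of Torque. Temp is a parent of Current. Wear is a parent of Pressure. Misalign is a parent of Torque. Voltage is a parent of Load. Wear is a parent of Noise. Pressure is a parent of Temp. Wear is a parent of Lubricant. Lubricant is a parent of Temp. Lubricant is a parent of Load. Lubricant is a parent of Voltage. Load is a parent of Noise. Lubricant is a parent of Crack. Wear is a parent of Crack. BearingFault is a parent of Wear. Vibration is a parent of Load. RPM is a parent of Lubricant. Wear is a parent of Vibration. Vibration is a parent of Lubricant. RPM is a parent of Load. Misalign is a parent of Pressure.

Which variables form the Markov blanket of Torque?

{Load, Lubricant, Misalign, Pressure, Vibration, Voltage, Wear}

A node's Markov blanket = Pa ∪ Ch ∪ (parents of Ch other than the node itself).
Torque has parents Lubricant, Misalign, Vibration.
Torque has child Pressure.
Co-parents of Torque (other parents of its children):
  Pressure: Load, Misalign, Voltage, Wear
Taking the union gives {Load, Lubricant, Misalign, Pressure, Vibration, Voltage, Wear}.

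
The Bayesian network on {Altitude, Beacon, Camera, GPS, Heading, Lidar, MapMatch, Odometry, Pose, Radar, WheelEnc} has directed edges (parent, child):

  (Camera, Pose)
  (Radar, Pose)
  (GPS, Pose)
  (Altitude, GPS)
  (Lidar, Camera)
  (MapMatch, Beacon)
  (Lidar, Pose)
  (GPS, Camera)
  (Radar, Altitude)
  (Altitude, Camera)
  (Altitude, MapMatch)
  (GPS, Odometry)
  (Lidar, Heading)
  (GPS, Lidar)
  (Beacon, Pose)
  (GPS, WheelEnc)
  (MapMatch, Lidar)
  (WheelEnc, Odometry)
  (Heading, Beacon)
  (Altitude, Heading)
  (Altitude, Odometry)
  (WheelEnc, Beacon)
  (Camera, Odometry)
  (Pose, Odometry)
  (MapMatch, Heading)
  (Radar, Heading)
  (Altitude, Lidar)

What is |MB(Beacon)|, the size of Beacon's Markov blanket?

8

The Markov blanket of a node is its parents, its children, and the other parents of its children.
Pa(Beacon) = {Heading, MapMatch, WheelEnc}.
Ch(Beacon) = {Pose}.
For each child, the remaining parents (spouses of Beacon):
  Pose: Camera, GPS, Lidar, Radar
MB(Beacon) = {Camera, GPS, Heading, Lidar, MapMatch, Pose, Radar, WheelEnc}, which has 8 nodes.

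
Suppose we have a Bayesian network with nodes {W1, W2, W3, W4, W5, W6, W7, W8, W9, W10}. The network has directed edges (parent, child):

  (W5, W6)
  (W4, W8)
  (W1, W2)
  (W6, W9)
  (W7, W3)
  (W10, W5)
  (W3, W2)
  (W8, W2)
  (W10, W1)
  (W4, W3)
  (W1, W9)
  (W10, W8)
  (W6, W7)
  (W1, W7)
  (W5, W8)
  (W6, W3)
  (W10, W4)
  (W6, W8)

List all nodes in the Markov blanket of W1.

W1 has parent W10.
W1 has children W2, W7, W9.
For each child, the remaining parents (spouses of W1):
  W7 also has parent W6.
  W9's other parent is W6.
  parents(W2) \ {W1} = {W3, W8}.
MB(W1) = {W2, W3, W6, W7, W8, W9, W10}.

{W2, W3, W6, W7, W8, W9, W10}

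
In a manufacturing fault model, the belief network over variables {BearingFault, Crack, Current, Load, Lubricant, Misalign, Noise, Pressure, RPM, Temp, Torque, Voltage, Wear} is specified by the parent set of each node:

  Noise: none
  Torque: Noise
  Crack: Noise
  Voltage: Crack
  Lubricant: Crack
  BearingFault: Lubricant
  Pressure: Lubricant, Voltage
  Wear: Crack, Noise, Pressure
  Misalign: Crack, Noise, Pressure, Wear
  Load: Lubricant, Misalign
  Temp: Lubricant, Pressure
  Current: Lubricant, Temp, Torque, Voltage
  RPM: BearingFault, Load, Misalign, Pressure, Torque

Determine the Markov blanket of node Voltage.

{Crack, Current, Lubricant, Pressure, Temp, Torque}

Voltage has children Current, Pressure.
Pa(Voltage) = {Crack}.
For each child, the remaining parents (spouses of Voltage):
  Pressure also has parent Lubricant.
  Current also has parents Lubricant, Temp, Torque.
So the Markov blanket of Voltage is {Crack, Current, Lubricant, Pressure, Temp, Torque}.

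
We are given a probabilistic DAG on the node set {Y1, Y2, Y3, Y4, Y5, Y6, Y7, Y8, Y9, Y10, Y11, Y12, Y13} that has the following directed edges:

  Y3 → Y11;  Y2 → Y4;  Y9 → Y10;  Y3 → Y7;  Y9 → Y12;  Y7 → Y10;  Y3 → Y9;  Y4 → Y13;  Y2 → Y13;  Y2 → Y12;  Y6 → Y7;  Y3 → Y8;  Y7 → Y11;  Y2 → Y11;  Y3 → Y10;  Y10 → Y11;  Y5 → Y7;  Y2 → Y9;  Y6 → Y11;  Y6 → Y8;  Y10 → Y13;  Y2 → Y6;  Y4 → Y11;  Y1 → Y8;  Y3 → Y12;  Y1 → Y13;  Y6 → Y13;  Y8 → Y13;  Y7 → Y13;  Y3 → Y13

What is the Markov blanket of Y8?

By definition, MB(Y8) is built from Y8's parents, Y8's children, and the co-parents of Y8.
Ch(Y8) = {Y13}.
Parents of Y8: Y1, Y3, Y6.
For each child, the remaining parents (spouses of Y8):
  Y13's other parents are Y1, Y2, Y3, Y4, Y6, Y7, Y10.
Union: {Y1, Y3, Y6} ∪ {Y13} ∪ {Y1, Y2, Y3, Y4, Y6, Y7, Y10} = {Y1, Y2, Y3, Y4, Y6, Y7, Y10, Y13}.

{Y1, Y2, Y3, Y4, Y6, Y7, Y10, Y13}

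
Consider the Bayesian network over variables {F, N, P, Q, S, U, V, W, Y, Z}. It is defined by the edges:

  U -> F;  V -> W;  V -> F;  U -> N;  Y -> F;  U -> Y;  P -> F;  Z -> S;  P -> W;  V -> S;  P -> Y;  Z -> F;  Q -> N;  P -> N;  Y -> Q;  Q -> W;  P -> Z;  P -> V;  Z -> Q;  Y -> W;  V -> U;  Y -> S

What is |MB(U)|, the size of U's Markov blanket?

Parents of U: V.
U has children F, N, Y.
Other parents of U's children:
  parents(Y) \ {U} = {P}.
  F's other parents are P, V, Y, Z.
  N's other parents are P, Q.
MB(U) = {F, N, P, Q, V, Y, Z}, which has 7 nodes.

7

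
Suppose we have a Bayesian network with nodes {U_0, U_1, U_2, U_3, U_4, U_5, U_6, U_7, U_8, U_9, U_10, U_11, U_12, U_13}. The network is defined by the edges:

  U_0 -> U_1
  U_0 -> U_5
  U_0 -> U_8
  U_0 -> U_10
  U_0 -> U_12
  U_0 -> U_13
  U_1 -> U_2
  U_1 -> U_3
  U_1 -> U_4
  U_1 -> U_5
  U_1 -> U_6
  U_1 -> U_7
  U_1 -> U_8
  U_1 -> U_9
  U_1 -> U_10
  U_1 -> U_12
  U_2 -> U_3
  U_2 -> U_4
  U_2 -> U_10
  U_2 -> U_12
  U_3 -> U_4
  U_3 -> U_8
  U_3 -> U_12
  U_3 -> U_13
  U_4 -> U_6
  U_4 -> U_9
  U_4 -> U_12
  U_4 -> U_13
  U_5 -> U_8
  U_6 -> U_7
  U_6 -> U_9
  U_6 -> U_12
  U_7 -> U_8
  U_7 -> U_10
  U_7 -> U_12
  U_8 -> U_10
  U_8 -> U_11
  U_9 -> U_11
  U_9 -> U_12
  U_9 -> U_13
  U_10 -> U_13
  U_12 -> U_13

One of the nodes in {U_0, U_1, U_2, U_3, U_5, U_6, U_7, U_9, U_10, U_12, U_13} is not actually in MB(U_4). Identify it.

U_5

The Markov blanket of a node is its parents, its children, and the other parents of its children.
U_4's parents: U_1, U_2, U_3.
U_4's children: U_6, U_9, U_12, U_13.
Other parents of U_4's children:
  U_6 also has parent U_1.
  parents(U_9) \ {U_4} = {U_1, U_6}.
  U_12's other parents are U_0, U_1, U_2, U_3, U_6, U_7, U_9.
  parents(U_13) \ {U_4} = {U_0, U_3, U_9, U_10, U_12}.
MB(U_4) = {U_0, U_1, U_2, U_3, U_6, U_7, U_9, U_10, U_12, U_13}.
U_5 is neither a parent, child, nor co-parent of U_4, so it does not belong.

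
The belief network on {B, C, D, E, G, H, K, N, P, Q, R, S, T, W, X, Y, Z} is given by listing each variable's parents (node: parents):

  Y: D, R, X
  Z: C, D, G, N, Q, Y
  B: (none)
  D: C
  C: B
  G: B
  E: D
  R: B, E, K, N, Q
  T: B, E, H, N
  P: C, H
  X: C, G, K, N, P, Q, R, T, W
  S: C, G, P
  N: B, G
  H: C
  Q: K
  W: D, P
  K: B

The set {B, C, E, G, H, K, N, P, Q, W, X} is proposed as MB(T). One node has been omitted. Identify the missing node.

By definition, MB(T) is built from T's parents, T's children, and the co-parents of T.
Pa(T) = {B, E, H, N}.
Ch(T) = {X}.
Co-parents of T (other parents of its children):
  X also has parents C, G, K, N, P, Q, R, W.
MB(T) = {B, C, E, G, H, K, N, P, Q, R, W, X}.
Comparing with the claimed set, R is missing.

R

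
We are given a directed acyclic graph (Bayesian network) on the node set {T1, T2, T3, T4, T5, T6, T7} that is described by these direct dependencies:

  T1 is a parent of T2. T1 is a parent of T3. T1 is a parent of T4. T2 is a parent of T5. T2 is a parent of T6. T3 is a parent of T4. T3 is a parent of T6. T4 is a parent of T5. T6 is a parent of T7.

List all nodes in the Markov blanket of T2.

Ch(T2) = {T5, T6}.
Parents of T2: T1.
Co-parents of T2 (other parents of its children):
  T5 also has parent T4.
  T6's other parent is T3.
Taking the union gives {T1, T3, T4, T5, T6}.

{T1, T3, T4, T5, T6}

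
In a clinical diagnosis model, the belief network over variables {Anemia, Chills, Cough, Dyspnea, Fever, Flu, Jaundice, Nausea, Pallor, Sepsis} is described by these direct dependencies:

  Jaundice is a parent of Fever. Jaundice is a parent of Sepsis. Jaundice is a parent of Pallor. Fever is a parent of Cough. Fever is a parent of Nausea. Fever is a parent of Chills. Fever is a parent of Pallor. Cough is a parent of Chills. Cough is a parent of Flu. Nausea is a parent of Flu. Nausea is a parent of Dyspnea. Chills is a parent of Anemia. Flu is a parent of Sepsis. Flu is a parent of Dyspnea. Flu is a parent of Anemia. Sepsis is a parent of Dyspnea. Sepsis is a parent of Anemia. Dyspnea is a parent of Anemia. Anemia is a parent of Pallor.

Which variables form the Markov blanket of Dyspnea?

The Markov blanket of a node is its parents, its children, and the other parents of its children.
Children of Dyspnea: Anemia.
Dyspnea's parents: Flu, Nausea, Sepsis.
Other parents of Dyspnea's children:
  Anemia: Chills, Flu, Sepsis
Taking the union gives {Anemia, Chills, Flu, Nausea, Sepsis}.

{Anemia, Chills, Flu, Nausea, Sepsis}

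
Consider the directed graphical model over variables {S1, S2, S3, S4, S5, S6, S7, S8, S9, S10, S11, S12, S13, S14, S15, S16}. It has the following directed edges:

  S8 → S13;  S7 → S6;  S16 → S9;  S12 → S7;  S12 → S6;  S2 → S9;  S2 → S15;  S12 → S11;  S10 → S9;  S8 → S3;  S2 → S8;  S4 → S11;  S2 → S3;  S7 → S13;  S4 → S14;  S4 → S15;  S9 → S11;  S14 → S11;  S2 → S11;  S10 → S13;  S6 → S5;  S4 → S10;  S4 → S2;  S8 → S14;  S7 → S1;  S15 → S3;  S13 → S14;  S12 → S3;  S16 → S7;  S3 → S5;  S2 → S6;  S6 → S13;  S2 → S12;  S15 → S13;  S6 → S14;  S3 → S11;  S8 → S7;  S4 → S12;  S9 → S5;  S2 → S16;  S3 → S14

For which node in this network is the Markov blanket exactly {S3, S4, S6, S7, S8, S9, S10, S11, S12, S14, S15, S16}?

The target node must have every member of {S3, S4, S6, S7, S8, S9, S10, S11, S12, S14, S15, S16} as a parent, child, or co-parent, and no others.
Parents of S2: S4; children: S3, S6, S8, S9, S11, S12, S15, S16; co-parents: S3, S4, S7, S8, S9, S10, S12, S14, S15, S16.
These exactly cover the given set, so the node is S2.

S2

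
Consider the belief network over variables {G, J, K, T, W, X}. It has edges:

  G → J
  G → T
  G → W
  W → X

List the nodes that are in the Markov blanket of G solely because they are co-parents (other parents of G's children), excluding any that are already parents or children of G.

{}

Children of G: J, T, W.
  J: no additional parents.
  T: no additional parents.
  W: no additional parents.
Excluding nodes already adjacent to G (J, T, W), the co-parent-only contribution is {}.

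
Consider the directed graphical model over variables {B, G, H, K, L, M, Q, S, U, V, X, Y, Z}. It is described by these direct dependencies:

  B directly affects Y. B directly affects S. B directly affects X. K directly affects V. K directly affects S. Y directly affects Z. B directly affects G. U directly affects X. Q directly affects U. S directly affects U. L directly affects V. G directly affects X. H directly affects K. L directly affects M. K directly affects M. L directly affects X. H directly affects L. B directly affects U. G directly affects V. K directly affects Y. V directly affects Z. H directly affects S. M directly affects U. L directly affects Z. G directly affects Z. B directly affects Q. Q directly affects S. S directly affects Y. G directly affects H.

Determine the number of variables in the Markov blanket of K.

9

The Markov blanket of a node is its parents, its children, and the other parents of its children.
K has parent H.
Ch(K) = {M, S, V, Y}.
Co-parents of K (other parents of its children):
  M's other parent is L.
  S also has parents B, H, Q.
  parents(V) \ {K} = {G, L}.
  Y's other parents are B, S.
MB(K) = {B, G, H, L, M, Q, S, V, Y}, which has 9 nodes.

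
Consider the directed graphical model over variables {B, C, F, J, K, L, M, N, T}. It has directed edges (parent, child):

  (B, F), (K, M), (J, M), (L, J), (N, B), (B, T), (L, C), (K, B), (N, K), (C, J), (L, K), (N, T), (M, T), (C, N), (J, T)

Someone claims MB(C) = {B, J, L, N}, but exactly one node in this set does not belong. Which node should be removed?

A node's Markov blanket = Pa ∪ Ch ∪ (parents of Ch other than the node itself).
C has parent L.
C's children: J, N.
Co-parents of C (other parents of its children):
  N has no other parent.
  J also has parent L.
MB(C) = {J, L, N}.
B is neither a parent, child, nor co-parent of C, so it does not belong.

B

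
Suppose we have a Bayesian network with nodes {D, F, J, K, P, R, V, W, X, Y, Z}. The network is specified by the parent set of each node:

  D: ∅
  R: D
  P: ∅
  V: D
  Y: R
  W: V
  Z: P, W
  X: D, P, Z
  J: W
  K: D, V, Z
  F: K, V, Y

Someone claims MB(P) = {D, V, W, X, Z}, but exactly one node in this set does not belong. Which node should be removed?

V

Recall MB(v) = parents ∪ children ∪ spouses, where spouses are the other parents of v's children.
Parents of P: none.
P has children X, Z.
For each child, the remaining parents (spouses of P):
  Z: W
  X: D, Z
MB(P) = {D, W, X, Z}.
V is neither a parent, child, nor co-parent of P, so it does not belong.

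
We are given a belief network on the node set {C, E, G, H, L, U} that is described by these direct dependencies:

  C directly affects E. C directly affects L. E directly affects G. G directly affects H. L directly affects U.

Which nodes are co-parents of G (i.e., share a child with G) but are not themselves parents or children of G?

Children of G: H.
  H: —
Excluding nodes already adjacent to G (E, H), the co-parent-only contribution is {}.

{}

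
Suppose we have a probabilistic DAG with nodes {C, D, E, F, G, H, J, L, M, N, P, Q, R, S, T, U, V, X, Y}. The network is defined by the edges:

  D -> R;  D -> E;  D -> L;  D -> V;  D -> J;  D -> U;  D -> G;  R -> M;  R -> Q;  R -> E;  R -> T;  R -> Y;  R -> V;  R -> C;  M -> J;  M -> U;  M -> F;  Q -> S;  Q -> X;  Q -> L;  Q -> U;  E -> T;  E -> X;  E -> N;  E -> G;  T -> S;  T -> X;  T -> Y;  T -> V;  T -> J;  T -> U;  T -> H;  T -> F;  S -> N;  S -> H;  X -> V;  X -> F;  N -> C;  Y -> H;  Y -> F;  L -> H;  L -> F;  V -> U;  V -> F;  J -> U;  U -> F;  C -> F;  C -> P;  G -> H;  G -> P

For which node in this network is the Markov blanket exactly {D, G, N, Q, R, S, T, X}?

E

The target node must have every member of {D, G, N, Q, R, S, T, X} as a parent, child, or co-parent, and no others.
Parents of E: D, R; children: G, N, T, X; co-parents: D, Q, R, S, T.
These exactly cover the given set, so the node is E.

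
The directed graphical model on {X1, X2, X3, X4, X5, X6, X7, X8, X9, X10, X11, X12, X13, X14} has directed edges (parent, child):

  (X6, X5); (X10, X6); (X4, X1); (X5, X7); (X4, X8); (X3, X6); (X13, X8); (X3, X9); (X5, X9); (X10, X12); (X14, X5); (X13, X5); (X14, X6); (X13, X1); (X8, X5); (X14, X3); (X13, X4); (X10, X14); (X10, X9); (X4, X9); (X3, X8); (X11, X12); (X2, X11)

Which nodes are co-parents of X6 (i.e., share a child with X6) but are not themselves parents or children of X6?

{X8, X13}

Children of X6: X5.
  parents(X5) \ {X6} = {X8, X13, X14}.
Excluding nodes already adjacent to X6 (X3, X5, X10, X14), the co-parent-only contribution is {X8, X13}.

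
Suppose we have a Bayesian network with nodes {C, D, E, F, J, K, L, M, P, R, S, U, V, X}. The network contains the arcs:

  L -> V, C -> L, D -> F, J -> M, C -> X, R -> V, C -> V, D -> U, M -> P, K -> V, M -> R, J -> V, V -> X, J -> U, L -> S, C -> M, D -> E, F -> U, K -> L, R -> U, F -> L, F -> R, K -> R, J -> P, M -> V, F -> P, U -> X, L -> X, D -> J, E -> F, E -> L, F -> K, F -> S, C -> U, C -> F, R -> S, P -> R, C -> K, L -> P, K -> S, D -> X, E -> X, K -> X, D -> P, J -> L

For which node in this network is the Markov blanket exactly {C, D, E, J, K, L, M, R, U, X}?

V

The target node must have every member of {C, D, E, J, K, L, M, R, U, X} as a parent, child, or co-parent, and no others.
Parents of V: C, J, K, L, M, R; children: X; co-parents: C, D, E, K, L, U.
These exactly cover the given set, so the node is V.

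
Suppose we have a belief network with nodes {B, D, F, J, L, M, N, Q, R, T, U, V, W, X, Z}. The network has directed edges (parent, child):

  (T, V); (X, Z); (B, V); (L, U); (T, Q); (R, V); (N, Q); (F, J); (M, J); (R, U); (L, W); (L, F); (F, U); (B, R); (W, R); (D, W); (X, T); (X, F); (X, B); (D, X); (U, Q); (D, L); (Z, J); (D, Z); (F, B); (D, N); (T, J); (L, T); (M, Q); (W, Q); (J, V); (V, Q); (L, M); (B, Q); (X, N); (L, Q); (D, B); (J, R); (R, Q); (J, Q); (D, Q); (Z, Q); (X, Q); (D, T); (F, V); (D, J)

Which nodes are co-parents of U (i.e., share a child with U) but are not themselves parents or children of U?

{B, D, J, M, N, T, V, W, X, Z}

Children of U: Q.
  Q: B, D, J, L, M, N, R, T, V, W, X, Z
Excluding nodes already adjacent to U (F, L, Q, R), the co-parent-only contribution is {B, D, J, M, N, T, V, W, X, Z}.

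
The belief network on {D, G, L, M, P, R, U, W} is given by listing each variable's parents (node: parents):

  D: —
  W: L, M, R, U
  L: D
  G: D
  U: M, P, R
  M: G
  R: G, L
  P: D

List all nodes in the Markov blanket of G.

The Markov blanket of a node is its parents, its children, and the other parents of its children.
Parents of G: D.
Ch(G) = {M, R}.
Co-parents of G (other parents of its children):
  M has no other parent.
  parents(R) \ {G} = {L}.
Taking the union gives {D, L, M, R}.

{D, L, M, R}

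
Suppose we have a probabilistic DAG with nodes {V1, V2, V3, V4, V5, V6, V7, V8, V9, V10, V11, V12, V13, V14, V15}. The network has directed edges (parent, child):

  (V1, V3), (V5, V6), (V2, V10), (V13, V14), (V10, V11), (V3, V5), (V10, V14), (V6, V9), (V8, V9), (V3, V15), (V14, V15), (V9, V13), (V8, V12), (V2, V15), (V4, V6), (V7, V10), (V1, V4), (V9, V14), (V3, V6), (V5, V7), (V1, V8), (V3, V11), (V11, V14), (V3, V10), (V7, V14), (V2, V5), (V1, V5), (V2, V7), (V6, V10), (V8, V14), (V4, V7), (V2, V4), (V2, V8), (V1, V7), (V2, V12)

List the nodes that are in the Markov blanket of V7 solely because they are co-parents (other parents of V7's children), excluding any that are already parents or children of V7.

{V3, V6, V8, V9, V11, V13}

Children of V7: V10, V14.
  V10: V2, V3, V6
  V14: V8, V9, V10, V11, V13
Excluding nodes already adjacent to V7 (V1, V2, V4, V5, V10, V14), the co-parent-only contribution is {V3, V6, V8, V9, V11, V13}.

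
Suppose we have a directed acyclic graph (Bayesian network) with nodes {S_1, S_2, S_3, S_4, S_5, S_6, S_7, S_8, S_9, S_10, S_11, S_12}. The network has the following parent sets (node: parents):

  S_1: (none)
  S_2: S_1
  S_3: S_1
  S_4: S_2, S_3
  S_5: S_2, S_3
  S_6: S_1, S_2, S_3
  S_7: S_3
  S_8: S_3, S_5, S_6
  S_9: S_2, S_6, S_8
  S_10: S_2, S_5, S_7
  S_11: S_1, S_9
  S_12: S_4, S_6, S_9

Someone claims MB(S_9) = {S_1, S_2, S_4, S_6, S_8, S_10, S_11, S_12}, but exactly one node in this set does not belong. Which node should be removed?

S_10

By definition, MB(S_9) is built from S_9's parents, S_9's children, and the co-parents of S_9.
S_9's parents: S_2, S_6, S_8.
S_9 has children S_11, S_12.
Other parents of S_9's children:
  parents(S_11) \ {S_9} = {S_1}.
  S_12 also has parents S_4, S_6.
MB(S_9) = {S_1, S_2, S_4, S_6, S_8, S_11, S_12}.
S_10 is neither a parent, child, nor co-parent of S_9, so it does not belong.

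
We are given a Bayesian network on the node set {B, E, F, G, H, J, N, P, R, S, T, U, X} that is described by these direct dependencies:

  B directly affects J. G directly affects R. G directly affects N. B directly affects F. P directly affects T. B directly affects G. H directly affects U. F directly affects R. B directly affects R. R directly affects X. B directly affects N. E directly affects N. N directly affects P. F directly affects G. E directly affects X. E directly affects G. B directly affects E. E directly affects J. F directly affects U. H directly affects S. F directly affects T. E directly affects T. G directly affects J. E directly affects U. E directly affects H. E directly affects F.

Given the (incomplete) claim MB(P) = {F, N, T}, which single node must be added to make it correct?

E

Recall MB(v) = parents ∪ children ∪ spouses, where spouses are the other parents of v's children.
Ch(P) = {T}.
Pa(P) = {N}.
Other parents of P's children:
  T: E, F
MB(P) = {E, F, N, T}.
Comparing with the claimed set, E is missing.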